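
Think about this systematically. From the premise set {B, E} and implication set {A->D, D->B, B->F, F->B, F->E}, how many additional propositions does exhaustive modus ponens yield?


Initial facts: {B, E}
Apply modus ponens to closure:
  B and B->F  =>  F
Final known: {B, E, F}
New propositions: {F}
Count = 1

1


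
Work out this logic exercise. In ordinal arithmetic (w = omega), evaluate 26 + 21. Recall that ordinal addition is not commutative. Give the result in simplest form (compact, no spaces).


Compute 26 + 21.
Ordinal + is associative but NOT commutative; for finite n>0, n + w = w but w + n stays w+n.
Both operands finite; ordinal + agrees with natural +: 26 + 21 = 47.
Result = 47

47


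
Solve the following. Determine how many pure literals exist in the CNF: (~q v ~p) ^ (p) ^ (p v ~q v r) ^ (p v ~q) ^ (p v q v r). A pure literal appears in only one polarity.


Check each variable for pure literal status:
p: mixed (not pure)
q: mixed (not pure)
r: pure positive
Pure literal count = 1

1


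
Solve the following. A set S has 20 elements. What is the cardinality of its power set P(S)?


The power set of a set with n elements has 2^n elements.
|P(S)| = 2^20 = 1048576

1048576


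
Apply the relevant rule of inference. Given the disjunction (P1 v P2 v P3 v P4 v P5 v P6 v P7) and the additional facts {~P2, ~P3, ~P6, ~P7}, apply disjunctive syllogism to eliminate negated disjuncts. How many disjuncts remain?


Original disjuncts (7): P1, P2, P3, P4, P5, P6, P7
Negated (eliminate): ~P2, ~P3, ~P6, ~P7
Remaining disjuncts: P1, P4, P5
Count = 7 - 4 = 3

3


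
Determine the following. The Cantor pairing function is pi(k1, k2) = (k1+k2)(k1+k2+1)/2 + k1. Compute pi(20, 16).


k1 + k2 = 36
(k1+k2)(k1+k2+1)/2 = 36 * 37 / 2 = 666
pi = 666 + 20 = 686

686


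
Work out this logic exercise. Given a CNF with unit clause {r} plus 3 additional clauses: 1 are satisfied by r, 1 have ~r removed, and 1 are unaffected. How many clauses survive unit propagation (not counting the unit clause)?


Satisfied (removed): 1
Shortened (remain): 1
Unchanged (remain): 1
Remaining = 1 + 1 = 2

2


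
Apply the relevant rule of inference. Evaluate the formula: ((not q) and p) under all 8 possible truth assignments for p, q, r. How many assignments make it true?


Check all 8 assignments:
p=0, q=0, r=0: 0
p=0, q=0, r=1: 0
p=0, q=1, r=0: 0
p=0, q=1, r=1: 0
p=1, q=0, r=0: 1
p=1, q=0, r=1: 1
p=1, q=1, r=0: 0
p=1, q=1, r=1: 0
Count of True = 2

2


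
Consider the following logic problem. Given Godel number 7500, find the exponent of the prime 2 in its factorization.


Factorize 7500 by dividing by 2 repeatedly.
Division steps: 2 divides 7500 exactly 2 time(s).
Exponent of 2 = 2

2


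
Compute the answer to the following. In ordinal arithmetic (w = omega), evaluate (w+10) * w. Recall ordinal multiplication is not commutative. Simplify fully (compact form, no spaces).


Compute (w+10) * w.
Ordinal * is associative and left-distributive over +, but NOT commutative; for finite n>1, n*w = w but w*n stays w*n.
(w+10) * w = sup{(w+10)*k : k<w} = sup{w*k+10} = w^2 (the +10 tail is absorbed in the limit).
Result = w^2

w^2


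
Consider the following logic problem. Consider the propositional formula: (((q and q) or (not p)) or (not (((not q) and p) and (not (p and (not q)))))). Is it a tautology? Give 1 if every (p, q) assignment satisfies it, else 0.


Check all 4 assignments:
p=0, q=0: 1
p=0, q=1: 1
p=1, q=0: 1
p=1, q=1: 1
Satisfying count = 4/4.
Tautology iff count = 4: yes.

1


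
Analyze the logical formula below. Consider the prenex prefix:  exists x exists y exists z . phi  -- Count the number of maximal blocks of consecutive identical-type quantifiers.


Quantifier-type sequence: E E E  (A=forall, E=exists)
Group into maximal same-type runs:
  Ex3
Number of blocks = 1

1


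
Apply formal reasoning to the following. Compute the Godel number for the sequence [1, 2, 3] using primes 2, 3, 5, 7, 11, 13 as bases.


Encode each element as an exponent of the corresponding prime:
  2^1 = 2
  3^2 = 9
  5^3 = 125
Product = 2 * 9 * 125 = 2250

2250


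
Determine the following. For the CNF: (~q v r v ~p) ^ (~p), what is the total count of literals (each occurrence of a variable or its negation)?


Counting literals in each clause:
Clause 1: 3 literal(s)
Clause 2: 1 literal(s)
Total = 4

4


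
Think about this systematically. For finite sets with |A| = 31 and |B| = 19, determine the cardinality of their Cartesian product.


The Cartesian product A x B contains all ordered pairs (a, b).
|A x B| = |A| * |B| = 31 * 19 = 589

589


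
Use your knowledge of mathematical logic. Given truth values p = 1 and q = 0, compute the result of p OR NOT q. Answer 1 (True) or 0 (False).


p = 1, q = 0
Operation: p OR NOT q
Evaluate: 1 OR NOT 0 = 1

1


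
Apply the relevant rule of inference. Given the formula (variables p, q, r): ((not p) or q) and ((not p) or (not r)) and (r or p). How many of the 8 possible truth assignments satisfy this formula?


Evaluate all 8 assignments for p, q, r:
p=0, q=0, r=0: 0
p=0, q=0, r=1: 1
p=0, q=1, r=0: 0
p=0, q=1, r=1: 1
p=1, q=0, r=0: 0
p=1, q=0, r=1: 0
p=1, q=1, r=0: 1
p=1, q=1, r=1: 0
Satisfying count = 3

3


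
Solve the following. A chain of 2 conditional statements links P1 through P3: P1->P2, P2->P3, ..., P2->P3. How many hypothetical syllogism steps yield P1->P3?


With 2 implications in a chain connecting 3 propositions:
P1->P2, P2->P3, ..., P2->P3
Steps needed = (number of implications) - 1 = 2 - 1 = 1

1


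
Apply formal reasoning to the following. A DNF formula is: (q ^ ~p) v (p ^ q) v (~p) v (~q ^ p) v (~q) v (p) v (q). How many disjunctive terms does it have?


A DNF formula is a disjunction of terms (conjunctions).
Terms are separated by v.
Counting the disjuncts: 7 terms.

7


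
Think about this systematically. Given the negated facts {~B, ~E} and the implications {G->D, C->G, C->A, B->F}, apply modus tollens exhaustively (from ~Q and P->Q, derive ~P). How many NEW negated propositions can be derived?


Initial negated facts: {~B, ~E}
Apply modus tollens to closure:
  (no implication fires)
Final negated: {~B, ~E}
New negations: {(none)}
Count = 0

0


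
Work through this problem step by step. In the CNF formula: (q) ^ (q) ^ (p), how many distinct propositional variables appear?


Identify each variable that appears in the formula.
Variables found: p, q
Count = 2

2


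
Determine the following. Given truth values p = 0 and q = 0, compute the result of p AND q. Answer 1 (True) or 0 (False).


p = 0, q = 0
Operation: p AND q
Evaluate: 0 AND 0 = 0

0


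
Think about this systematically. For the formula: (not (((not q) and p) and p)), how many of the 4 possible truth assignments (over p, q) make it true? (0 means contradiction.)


Check all 4 assignments:
p=0, q=0: 1
p=0, q=1: 1
p=1, q=0: 0
p=1, q=1: 1
Count of True = 3

3


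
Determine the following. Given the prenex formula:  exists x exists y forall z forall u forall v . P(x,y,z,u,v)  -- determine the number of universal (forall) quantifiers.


Quantifier prefix: exists x exists y forall z forall u forall v
Mark each quantifier type:
  E E U U U
Universal count = 3, Existential count = 2
Asked for universal (forall) quantifiers: 3

3


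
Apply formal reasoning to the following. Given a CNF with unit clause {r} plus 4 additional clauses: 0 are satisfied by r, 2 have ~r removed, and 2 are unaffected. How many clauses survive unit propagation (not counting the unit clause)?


Satisfied (removed): 0
Shortened (remain): 2
Unchanged (remain): 2
Remaining = 2 + 2 = 4

4


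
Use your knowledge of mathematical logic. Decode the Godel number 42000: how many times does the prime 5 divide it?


Factorize 42000 by dividing by 5 repeatedly.
Division steps: 5 divides 42000 exactly 3 time(s).
Exponent of 5 = 3

3


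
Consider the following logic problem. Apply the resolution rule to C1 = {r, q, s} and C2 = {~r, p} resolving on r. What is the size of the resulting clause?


Remove r from C1 and ~r from C2.
C1 remainder: {q, s}
C2 remainder: {p}
Union (resolvent): {p, q, s}
Resolvent has 3 literal(s).

3


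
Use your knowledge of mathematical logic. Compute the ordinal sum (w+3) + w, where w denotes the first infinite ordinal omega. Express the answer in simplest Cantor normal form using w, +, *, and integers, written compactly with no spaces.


Compute (w+3) + w.
Ordinal + is associative but NOT commutative; for finite n>0, n + w = w but w + n stays w+n.
(w+3) + w = w + (3+w) = w + w = w*2 (the finite tail 3 is absorbed by the right w).
Result = w*2

w*2


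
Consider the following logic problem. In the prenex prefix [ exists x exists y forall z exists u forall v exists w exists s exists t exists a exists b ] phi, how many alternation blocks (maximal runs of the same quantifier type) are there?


Quantifier-type sequence: E E A E A E E E E E  (A=forall, E=exists)
Group into maximal same-type runs:
  Ex2 | Ax1 | Ex1 | Ax1 | Ex5
Number of blocks = 5

5


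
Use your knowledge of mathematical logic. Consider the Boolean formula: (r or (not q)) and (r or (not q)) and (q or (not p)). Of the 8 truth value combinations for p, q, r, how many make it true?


Evaluate all 8 assignments for p, q, r:
p=0, q=0, r=0: 1
p=0, q=0, r=1: 1
p=0, q=1, r=0: 0
p=0, q=1, r=1: 1
p=1, q=0, r=0: 0
p=1, q=0, r=1: 0
p=1, q=1, r=0: 0
p=1, q=1, r=1: 1
Satisfying count = 4

4


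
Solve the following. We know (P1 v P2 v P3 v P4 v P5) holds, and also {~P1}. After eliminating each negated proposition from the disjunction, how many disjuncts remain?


Original disjuncts (5): P1, P2, P3, P4, P5
Negated (eliminate): ~P1
Remaining disjuncts: P2, P3, P4, P5
Count = 5 - 1 = 4

4


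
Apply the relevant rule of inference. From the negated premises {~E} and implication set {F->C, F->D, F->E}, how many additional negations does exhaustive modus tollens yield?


Initial negated facts: {~E}
Apply modus tollens to closure:
  ~E and F->E  =>  ~F
Final negated: {~E, ~F}
New negations: {~F}
Count = 1

1


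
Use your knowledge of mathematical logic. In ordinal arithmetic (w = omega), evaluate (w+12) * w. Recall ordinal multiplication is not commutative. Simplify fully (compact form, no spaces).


Compute (w+12) * w.
Ordinal * is associative and left-distributive over +, but NOT commutative; for finite n>1, n*w = w but w*n stays w*n.
(w+12) * w = sup{(w+12)*k : k<w} = sup{w*k+12} = w^2 (the +12 tail is absorbed in the limit).
Result = w^2

w^2


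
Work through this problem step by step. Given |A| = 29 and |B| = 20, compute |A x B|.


The Cartesian product A x B contains all ordered pairs (a, b).
|A x B| = |A| * |B| = 29 * 20 = 580

580


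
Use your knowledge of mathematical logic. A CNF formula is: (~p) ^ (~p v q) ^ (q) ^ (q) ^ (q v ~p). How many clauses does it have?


A CNF formula is a conjunction of clauses.
Clauses are separated by ^.
Counting the conjuncts: 5 clauses.

5


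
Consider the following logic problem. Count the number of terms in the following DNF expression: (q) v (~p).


A DNF formula is a disjunction of terms (conjunctions).
Terms are separated by v.
Counting the disjuncts: 2 terms.

2


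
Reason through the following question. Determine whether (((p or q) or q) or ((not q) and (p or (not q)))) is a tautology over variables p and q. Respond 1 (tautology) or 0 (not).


Check all 4 assignments:
p=0, q=0: 1
p=0, q=1: 1
p=1, q=0: 1
p=1, q=1: 1
Satisfying count = 4/4.
Tautology iff count = 4: yes.

1


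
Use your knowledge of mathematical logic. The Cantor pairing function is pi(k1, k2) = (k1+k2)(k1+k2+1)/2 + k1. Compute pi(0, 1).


k1 + k2 = 1
(k1+k2)(k1+k2+1)/2 = 1 * 2 / 2 = 1
pi = 1 + 0 = 1

1


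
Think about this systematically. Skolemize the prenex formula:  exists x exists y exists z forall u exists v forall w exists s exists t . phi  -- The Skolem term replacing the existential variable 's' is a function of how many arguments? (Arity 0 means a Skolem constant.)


Quantifier prefix: exists x exists y exists z forall u exists v forall w exists s exists t
's' is existentially quantified at position 7.
Universal variables preceding it: u, w
Skolem function arity = 2

2


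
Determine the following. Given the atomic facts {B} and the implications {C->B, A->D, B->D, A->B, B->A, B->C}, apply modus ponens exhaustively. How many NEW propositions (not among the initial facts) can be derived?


Initial facts: {B}
Apply modus ponens to closure:
  B and B->D  =>  D
  B and B->A  =>  A
  B and B->C  =>  C
Final known: {A, B, C, D}
New propositions: {A, C, D}
Count = 3

3


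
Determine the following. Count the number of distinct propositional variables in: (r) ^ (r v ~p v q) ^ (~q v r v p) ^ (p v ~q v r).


Identify each variable that appears in the formula.
Variables found: p, q, r
Count = 3

3


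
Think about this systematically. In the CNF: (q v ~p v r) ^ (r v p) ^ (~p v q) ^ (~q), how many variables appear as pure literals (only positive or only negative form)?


Check each variable for pure literal status:
p: mixed (not pure)
q: mixed (not pure)
r: pure positive
Pure literal count = 1

1


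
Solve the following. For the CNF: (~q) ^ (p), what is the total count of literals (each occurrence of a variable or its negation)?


Counting literals in each clause:
Clause 1: 1 literal(s)
Clause 2: 1 literal(s)
Total = 2

2


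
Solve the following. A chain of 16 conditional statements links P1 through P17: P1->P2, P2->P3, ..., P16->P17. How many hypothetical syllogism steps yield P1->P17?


With 16 implications in a chain connecting 17 propositions:
P1->P2, P2->P3, ..., P16->P17
Steps needed = (number of implications) - 1 = 16 - 1 = 15

15


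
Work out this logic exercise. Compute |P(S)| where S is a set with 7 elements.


The power set of a set with n elements has 2^n elements.
|P(S)| = 2^7 = 128

128


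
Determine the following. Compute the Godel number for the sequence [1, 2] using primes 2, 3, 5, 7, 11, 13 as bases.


Encode each element as an exponent of the corresponding prime:
  2^1 = 2
  3^2 = 9
Product = 2 * 9 = 18

18


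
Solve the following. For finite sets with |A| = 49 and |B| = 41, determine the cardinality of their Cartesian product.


The Cartesian product A x B contains all ordered pairs (a, b).
|A x B| = |A| * |B| = 49 * 41 = 2009

2009


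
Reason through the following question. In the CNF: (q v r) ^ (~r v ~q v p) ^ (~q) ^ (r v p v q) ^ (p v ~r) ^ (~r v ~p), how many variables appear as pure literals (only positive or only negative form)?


Check each variable for pure literal status:
p: mixed (not pure)
q: mixed (not pure)
r: mixed (not pure)
Pure literal count = 0

0


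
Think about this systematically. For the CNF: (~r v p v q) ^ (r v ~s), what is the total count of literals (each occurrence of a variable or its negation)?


Counting literals in each clause:
Clause 1: 3 literal(s)
Clause 2: 2 literal(s)
Total = 5

5


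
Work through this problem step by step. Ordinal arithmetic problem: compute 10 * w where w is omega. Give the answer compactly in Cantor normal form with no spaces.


Compute 10 * w.
Ordinal * is associative and left-distributive over +, but NOT commutative; for finite n>1, n*w = w but w*n stays w*n.
For finite n>0, n * w = sup{n*k : k<w} = w. So 10 * w = w.
Result = w

w


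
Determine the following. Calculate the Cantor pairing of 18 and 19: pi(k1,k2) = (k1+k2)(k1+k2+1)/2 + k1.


k1 + k2 = 37
(k1+k2)(k1+k2+1)/2 = 37 * 38 / 2 = 703
pi = 703 + 18 = 721

721


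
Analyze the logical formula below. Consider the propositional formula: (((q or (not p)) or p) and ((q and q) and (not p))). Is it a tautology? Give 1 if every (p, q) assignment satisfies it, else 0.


Check all 4 assignments:
p=0, q=0: 0
p=0, q=1: 1
p=1, q=0: 0
p=1, q=1: 0
Satisfying count = 1/4.
Tautology iff count = 4: no.

0


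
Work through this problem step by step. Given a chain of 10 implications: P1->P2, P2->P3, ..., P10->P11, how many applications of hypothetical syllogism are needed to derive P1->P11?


With 10 implications in a chain connecting 11 propositions:
P1->P2, P2->P3, ..., P10->P11
Steps needed = (number of implications) - 1 = 10 - 1 = 9

9


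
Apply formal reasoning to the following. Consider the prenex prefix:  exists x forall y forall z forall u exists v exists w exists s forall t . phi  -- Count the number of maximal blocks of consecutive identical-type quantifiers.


Quantifier-type sequence: E A A A E E E A  (A=forall, E=exists)
Group into maximal same-type runs:
  Ex1 | Ax3 | Ex3 | Ax1
Number of blocks = 4

4


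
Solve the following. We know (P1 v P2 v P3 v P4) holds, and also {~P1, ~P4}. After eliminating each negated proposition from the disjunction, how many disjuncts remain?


Original disjuncts (4): P1, P2, P3, P4
Negated (eliminate): ~P1, ~P4
Remaining disjuncts: P2, P3
Count = 4 - 2 = 2

2


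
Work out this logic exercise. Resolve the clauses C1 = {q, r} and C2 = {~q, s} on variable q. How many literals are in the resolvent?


Remove q from C1 and ~q from C2.
C1 remainder: {r}
C2 remainder: {s}
Union (resolvent): {r, s}
Resolvent has 2 literal(s).

2


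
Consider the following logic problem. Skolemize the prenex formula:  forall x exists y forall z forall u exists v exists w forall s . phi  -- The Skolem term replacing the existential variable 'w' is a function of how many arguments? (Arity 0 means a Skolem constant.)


Quantifier prefix: forall x exists y forall z forall u exists v exists w forall s
'w' is existentially quantified at position 6.
Universal variables preceding it: x, z, u
Skolem function arity = 3

3


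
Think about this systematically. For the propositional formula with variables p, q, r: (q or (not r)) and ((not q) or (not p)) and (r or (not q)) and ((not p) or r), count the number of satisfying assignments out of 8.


Evaluate all 8 assignments for p, q, r:
p=0, q=0, r=0: 1
p=0, q=0, r=1: 0
p=0, q=1, r=0: 0
p=0, q=1, r=1: 1
p=1, q=0, r=0: 0
p=1, q=0, r=1: 0
p=1, q=1, r=0: 0
p=1, q=1, r=1: 0
Satisfying count = 2

2


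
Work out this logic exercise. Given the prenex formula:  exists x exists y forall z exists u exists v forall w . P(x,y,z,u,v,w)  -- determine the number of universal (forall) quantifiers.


Quantifier prefix: exists x exists y forall z exists u exists v forall w
Mark each quantifier type:
  E E U E E U
Universal count = 2, Existential count = 4
Asked for universal (forall) quantifiers: 2

2


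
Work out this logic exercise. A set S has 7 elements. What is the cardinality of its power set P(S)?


The power set of a set with n elements has 2^n elements.
|P(S)| = 2^7 = 128

128


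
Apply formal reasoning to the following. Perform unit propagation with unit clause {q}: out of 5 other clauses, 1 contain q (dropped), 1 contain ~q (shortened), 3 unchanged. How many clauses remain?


Satisfied (removed): 1
Shortened (remain): 1
Unchanged (remain): 3
Remaining = 1 + 3 = 4

4


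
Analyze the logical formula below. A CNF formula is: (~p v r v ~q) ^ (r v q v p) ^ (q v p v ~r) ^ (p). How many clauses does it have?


A CNF formula is a conjunction of clauses.
Clauses are separated by ^.
Counting the conjuncts: 4 clauses.

4


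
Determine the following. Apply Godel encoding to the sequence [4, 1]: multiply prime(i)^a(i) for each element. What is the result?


Encode each element as an exponent of the corresponding prime:
  2^4 = 16
  3^1 = 3
Product = 16 * 3 = 48

48


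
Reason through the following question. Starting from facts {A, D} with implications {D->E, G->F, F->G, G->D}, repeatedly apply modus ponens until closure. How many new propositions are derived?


Initial facts: {A, D}
Apply modus ponens to closure:
  D and D->E  =>  E
Final known: {A, D, E}
New propositions: {E}
Count = 1

1


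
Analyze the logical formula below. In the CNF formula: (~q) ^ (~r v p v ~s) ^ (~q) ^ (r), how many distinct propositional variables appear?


Identify each variable that appears in the formula.
Variables found: p, q, r, s
Count = 4

4


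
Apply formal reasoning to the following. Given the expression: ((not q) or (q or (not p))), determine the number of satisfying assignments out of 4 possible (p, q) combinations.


Check all 4 assignments:
p=0, q=0: 1
p=0, q=1: 1
p=1, q=0: 1
p=1, q=1: 1
Count of True = 4

4


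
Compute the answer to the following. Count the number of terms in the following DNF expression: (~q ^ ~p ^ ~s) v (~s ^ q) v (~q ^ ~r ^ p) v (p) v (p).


A DNF formula is a disjunction of terms (conjunctions).
Terms are separated by v.
Counting the disjuncts: 5 terms.

5


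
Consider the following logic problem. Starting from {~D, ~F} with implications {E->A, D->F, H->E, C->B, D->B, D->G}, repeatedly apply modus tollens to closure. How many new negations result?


Initial negated facts: {~D, ~F}
Apply modus tollens to closure:
  (no implication fires)
Final negated: {~D, ~F}
New negations: {(none)}
Count = 0

0


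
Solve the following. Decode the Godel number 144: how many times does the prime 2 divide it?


Factorize 144 by dividing by 2 repeatedly.
Division steps: 2 divides 144 exactly 4 time(s).
Exponent of 2 = 4

4


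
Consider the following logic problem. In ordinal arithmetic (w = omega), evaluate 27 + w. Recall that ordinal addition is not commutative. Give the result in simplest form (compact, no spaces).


Compute 27 + w.
Ordinal + is associative but NOT commutative; for finite n>0, n + w = w but w + n stays w+n.
Any finite left addend is absorbed by w on the right: 27 + w = w.
Result = w

w


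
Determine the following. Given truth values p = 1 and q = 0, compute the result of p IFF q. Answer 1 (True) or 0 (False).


p = 1, q = 0
Operation: p IFF q
Evaluate: 1 IFF 0 = 0

0


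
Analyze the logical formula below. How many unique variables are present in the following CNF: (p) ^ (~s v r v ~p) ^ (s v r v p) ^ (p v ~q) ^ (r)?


Identify each variable that appears in the formula.
Variables found: p, q, r, s
Count = 4

4


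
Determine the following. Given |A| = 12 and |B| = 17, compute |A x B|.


The Cartesian product A x B contains all ordered pairs (a, b).
|A x B| = |A| * |B| = 12 * 17 = 204

204


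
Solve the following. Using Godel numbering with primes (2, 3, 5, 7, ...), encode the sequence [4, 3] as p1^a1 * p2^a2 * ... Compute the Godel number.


Encode each element as an exponent of the corresponding prime:
  2^4 = 16
  3^3 = 27
Product = 16 * 27 = 432

432


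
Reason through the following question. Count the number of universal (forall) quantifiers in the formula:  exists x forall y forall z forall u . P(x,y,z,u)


Quantifier prefix: exists x forall y forall z forall u
Mark each quantifier type:
  E U U U
Universal count = 3, Existential count = 1
Asked for universal (forall) quantifiers: 3

3


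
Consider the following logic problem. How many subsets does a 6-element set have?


The power set of a set with n elements has 2^n elements.
|P(S)| = 2^6 = 64

64


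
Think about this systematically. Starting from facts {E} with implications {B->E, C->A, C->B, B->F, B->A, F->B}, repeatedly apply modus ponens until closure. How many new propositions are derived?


Initial facts: {E}
Apply modus ponens to closure:
  (no implication fires)
Final known: {E}
New propositions: {(none)}
Count = 0

0


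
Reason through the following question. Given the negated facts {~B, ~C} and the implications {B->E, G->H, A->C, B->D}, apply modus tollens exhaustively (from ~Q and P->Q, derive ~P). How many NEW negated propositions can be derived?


Initial negated facts: {~B, ~C}
Apply modus tollens to closure:
  ~C and A->C  =>  ~A
Final negated: {~A, ~B, ~C}
New negations: {~A}
Count = 1

1


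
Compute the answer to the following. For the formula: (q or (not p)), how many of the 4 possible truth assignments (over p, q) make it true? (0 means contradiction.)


Check all 4 assignments:
p=0, q=0: 1
p=0, q=1: 1
p=1, q=0: 0
p=1, q=1: 1
Count of True = 3

3


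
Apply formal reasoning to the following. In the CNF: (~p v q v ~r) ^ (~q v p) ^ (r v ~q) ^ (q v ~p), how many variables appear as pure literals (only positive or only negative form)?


Check each variable for pure literal status:
p: mixed (not pure)
q: mixed (not pure)
r: mixed (not pure)
Pure literal count = 0

0


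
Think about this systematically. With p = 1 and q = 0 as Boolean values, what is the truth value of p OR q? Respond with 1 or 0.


p = 1, q = 0
Operation: p OR q
Evaluate: 1 OR 0 = 1

1


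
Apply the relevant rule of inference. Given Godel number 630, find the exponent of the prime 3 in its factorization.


Factorize 630 by dividing by 3 repeatedly.
Division steps: 3 divides 630 exactly 2 time(s).
Exponent of 3 = 2

2


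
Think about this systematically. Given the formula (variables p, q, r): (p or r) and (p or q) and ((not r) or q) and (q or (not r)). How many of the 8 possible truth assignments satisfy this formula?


Evaluate all 8 assignments for p, q, r:
p=0, q=0, r=0: 0
p=0, q=0, r=1: 0
p=0, q=1, r=0: 0
p=0, q=1, r=1: 1
p=1, q=0, r=0: 1
p=1, q=0, r=1: 0
p=1, q=1, r=0: 1
p=1, q=1, r=1: 1
Satisfying count = 4

4


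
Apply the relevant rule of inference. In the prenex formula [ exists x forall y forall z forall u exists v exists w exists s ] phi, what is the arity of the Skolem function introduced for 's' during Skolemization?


Quantifier prefix: exists x forall y forall z forall u exists v exists w exists s
's' is existentially quantified at position 7.
Universal variables preceding it: y, z, u
Skolem function arity = 3

3


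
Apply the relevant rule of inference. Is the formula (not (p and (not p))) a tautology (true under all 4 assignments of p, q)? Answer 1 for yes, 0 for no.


Check all 4 assignments:
p=0, q=0: 1
p=0, q=1: 1
p=1, q=0: 1
p=1, q=1: 1
Satisfying count = 4/4.
Tautology iff count = 4: yes.

1


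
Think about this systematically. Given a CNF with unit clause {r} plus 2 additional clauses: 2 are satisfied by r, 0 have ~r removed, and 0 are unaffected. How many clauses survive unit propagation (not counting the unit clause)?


Satisfied (removed): 2
Shortened (remain): 0
Unchanged (remain): 0
Remaining = 0 + 0 = 0

0


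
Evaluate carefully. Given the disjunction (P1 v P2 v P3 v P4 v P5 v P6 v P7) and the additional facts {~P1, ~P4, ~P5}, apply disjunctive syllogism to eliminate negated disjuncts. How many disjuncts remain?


Original disjuncts (7): P1, P2, P3, P4, P5, P6, P7
Negated (eliminate): ~P1, ~P4, ~P5
Remaining disjuncts: P2, P3, P6, P7
Count = 7 - 3 = 4

4


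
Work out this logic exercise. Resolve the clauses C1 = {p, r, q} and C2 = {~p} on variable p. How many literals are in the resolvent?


Remove p from C1 and ~p from C2.
C1 remainder: {r, q}
C2 remainder: {}
Union (resolvent): {q, r}
Resolvent has 2 literal(s).

2


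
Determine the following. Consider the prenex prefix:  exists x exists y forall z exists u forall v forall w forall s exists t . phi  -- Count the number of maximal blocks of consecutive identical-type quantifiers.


Quantifier-type sequence: E E A E A A A E  (A=forall, E=exists)
Group into maximal same-type runs:
  Ex2 | Ax1 | Ex1 | Ax3 | Ex1
Number of blocks = 5

5


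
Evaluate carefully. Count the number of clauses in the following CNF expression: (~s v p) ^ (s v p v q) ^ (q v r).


A CNF formula is a conjunction of clauses.
Clauses are separated by ^.
Counting the conjuncts: 3 clauses.

3


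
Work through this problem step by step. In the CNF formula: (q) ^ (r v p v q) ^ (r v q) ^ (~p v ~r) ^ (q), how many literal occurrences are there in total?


Counting literals in each clause:
Clause 1: 1 literal(s)
Clause 2: 3 literal(s)
Clause 3: 2 literal(s)
Clause 4: 2 literal(s)
Clause 5: 1 literal(s)
Total = 9

9


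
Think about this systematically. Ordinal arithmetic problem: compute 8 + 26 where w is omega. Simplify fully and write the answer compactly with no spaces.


Compute 8 + 26.
Ordinal + is associative but NOT commutative; for finite n>0, n + w = w but w + n stays w+n.
Both operands finite; ordinal + agrees with natural +: 8 + 26 = 34.
Result = 34

34


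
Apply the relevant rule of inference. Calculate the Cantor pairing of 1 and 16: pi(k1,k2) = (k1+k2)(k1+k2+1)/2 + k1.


k1 + k2 = 17
(k1+k2)(k1+k2+1)/2 = 17 * 18 / 2 = 153
pi = 153 + 1 = 154

154


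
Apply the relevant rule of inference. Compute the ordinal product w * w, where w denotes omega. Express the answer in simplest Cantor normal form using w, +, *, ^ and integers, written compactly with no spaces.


Compute w * w.
Ordinal * is associative and left-distributive over +, but NOT commutative; for finite n>1, n*w = w but w*n stays w*n.
w * w = w^2 by definition.
Result = w^2

w^2


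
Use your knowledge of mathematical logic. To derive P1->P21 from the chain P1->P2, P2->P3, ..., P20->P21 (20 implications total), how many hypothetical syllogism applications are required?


With 20 implications in a chain connecting 21 propositions:
P1->P2, P2->P3, ..., P20->P21
Steps needed = (number of implications) - 1 = 20 - 1 = 19

19


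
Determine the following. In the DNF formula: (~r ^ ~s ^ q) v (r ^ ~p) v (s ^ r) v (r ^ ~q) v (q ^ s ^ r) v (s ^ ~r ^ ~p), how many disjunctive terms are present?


A DNF formula is a disjunction of terms (conjunctions).
Terms are separated by v.
Counting the disjuncts: 6 terms.

6


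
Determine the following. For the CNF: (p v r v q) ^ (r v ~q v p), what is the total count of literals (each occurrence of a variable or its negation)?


Counting literals in each clause:
Clause 1: 3 literal(s)
Clause 2: 3 literal(s)
Total = 6

6


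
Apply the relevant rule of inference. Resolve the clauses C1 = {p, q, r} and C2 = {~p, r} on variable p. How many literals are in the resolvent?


Remove p from C1 and ~p from C2.
C1 remainder: {q, r}
C2 remainder: {r}
Union (resolvent): {q, r}
Resolvent has 2 literal(s).

2


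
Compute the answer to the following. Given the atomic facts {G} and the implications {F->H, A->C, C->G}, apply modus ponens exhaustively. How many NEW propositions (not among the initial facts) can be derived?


Initial facts: {G}
Apply modus ponens to closure:
  (no implication fires)
Final known: {G}
New propositions: {(none)}
Count = 0

0


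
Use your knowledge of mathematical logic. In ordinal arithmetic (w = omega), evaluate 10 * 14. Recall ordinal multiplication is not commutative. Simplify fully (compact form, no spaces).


Compute 10 * 14.
Ordinal * is associative and left-distributive over +, but NOT commutative; for finite n>1, n*w = w but w*n stays w*n.
Both finite; ordinal * agrees with natural *: 10 * 14 = 140.
Result = 140

140


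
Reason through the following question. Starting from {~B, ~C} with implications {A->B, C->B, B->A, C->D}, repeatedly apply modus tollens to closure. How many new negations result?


Initial negated facts: {~B, ~C}
Apply modus tollens to closure:
  ~B and A->B  =>  ~A
Final negated: {~A, ~B, ~C}
New negations: {~A}
Count = 1

1


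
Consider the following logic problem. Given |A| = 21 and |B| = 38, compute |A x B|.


The Cartesian product A x B contains all ordered pairs (a, b).
|A x B| = |A| * |B| = 21 * 38 = 798

798


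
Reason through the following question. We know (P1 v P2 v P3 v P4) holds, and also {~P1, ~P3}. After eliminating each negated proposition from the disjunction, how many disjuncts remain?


Original disjuncts (4): P1, P2, P3, P4
Negated (eliminate): ~P1, ~P3
Remaining disjuncts: P2, P4
Count = 4 - 2 = 2

2


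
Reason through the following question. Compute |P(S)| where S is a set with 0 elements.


The power set of a set with n elements has 2^n elements.
|P(S)| = 2^0 = 1

1


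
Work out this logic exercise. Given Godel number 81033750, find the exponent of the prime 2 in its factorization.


Factorize 81033750 by dividing by 2 repeatedly.
Division steps: 2 divides 81033750 exactly 1 time(s).
Exponent of 2 = 1

1


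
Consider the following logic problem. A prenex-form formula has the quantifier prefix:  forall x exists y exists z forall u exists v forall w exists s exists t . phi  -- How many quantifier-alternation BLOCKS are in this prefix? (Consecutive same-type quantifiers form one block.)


Quantifier-type sequence: A E E A E A E E  (A=forall, E=exists)
Group into maximal same-type runs:
  Ax1 | Ex2 | Ax1 | Ex1 | Ax1 | Ex2
Number of blocks = 6

6


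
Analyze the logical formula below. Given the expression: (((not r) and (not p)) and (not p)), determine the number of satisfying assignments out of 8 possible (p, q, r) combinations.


Check all 8 assignments:
p=0, q=0, r=0: 1
p=0, q=0, r=1: 0
p=0, q=1, r=0: 1
p=0, q=1, r=1: 0
p=1, q=0, r=0: 0
p=1, q=0, r=1: 0
p=1, q=1, r=0: 0
p=1, q=1, r=1: 0
Count of True = 2

2


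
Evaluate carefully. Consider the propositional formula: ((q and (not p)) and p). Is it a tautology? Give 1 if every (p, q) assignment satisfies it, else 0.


Check all 4 assignments:
p=0, q=0: 0
p=0, q=1: 0
p=1, q=0: 0
p=1, q=1: 0
Satisfying count = 0/4.
Tautology iff count = 4: no.

0


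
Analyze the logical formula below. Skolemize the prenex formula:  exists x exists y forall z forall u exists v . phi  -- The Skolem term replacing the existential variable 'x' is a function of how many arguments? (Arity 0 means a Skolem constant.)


Quantifier prefix: exists x exists y forall z forall u exists v
'x' is existentially quantified at position 1.
No universal quantifiers precede it.
Skolem function arity = 0 (a Skolem constant)

0


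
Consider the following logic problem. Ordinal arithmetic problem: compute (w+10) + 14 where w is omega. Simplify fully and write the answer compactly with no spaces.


Compute (w+10) + 14.
Ordinal + is associative but NOT commutative; for finite n>0, n + w = w but w + n stays w+n.
By associativity: (w+10) + 14 = w + (10+14) = w+24.
Result = w+24

w+24


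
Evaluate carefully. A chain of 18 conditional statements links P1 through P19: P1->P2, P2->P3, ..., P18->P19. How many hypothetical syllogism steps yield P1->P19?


With 18 implications in a chain connecting 19 propositions:
P1->P2, P2->P3, ..., P18->P19
Steps needed = (number of implications) - 1 = 18 - 1 = 17

17


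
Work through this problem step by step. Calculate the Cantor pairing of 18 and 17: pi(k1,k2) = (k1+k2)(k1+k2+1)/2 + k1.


k1 + k2 = 35
(k1+k2)(k1+k2+1)/2 = 35 * 36 / 2 = 630
pi = 630 + 18 = 648

648


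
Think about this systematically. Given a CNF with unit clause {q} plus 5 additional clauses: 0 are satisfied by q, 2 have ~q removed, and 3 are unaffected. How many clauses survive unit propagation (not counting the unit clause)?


Satisfied (removed): 0
Shortened (remain): 2
Unchanged (remain): 3
Remaining = 2 + 3 = 5

5


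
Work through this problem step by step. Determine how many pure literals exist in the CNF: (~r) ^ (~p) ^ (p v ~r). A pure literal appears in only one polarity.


Check each variable for pure literal status:
p: mixed (not pure)
q: absent (not pure)
r: pure negative
Pure literal count = 1

1


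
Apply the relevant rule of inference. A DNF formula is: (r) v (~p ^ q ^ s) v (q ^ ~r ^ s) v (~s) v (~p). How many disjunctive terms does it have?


A DNF formula is a disjunction of terms (conjunctions).
Terms are separated by v.
Counting the disjuncts: 5 terms.

5


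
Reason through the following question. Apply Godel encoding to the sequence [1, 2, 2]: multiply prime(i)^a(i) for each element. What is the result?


Encode each element as an exponent of the corresponding prime:
  2^1 = 2
  3^2 = 9
  5^2 = 25
Product = 2 * 9 * 25 = 450

450


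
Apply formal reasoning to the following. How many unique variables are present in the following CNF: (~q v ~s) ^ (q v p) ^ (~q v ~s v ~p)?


Identify each variable that appears in the formula.
Variables found: p, q, s
Count = 3

3


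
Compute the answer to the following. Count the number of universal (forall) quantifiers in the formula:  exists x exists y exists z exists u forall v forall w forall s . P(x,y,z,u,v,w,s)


Quantifier prefix: exists x exists y exists z exists u forall v forall w forall s
Mark each quantifier type:
  E E E E U U U
Universal count = 3, Existential count = 4
Asked for universal (forall) quantifiers: 3

3


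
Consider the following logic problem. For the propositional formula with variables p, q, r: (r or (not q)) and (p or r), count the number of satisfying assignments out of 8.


Evaluate all 8 assignments for p, q, r:
p=0, q=0, r=0: 0
p=0, q=0, r=1: 1
p=0, q=1, r=0: 0
p=0, q=1, r=1: 1
p=1, q=0, r=0: 1
p=1, q=0, r=1: 1
p=1, q=1, r=0: 0
p=1, q=1, r=1: 1
Satisfying count = 5

5


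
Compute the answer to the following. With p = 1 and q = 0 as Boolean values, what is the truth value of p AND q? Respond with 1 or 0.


p = 1, q = 0
Operation: p AND q
Evaluate: 1 AND 0 = 0

0


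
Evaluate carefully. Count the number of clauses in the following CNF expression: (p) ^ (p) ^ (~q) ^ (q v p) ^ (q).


A CNF formula is a conjunction of clauses.
Clauses are separated by ^.
Counting the conjuncts: 5 clauses.

5


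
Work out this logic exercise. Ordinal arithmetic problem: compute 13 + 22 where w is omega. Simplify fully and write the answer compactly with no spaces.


Compute 13 + 22.
Ordinal + is associative but NOT commutative; for finite n>0, n + w = w but w + n stays w+n.
Both operands finite; ordinal + agrees with natural +: 13 + 22 = 35.
Result = 35

35


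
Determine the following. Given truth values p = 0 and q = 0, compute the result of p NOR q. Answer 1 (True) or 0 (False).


p = 0, q = 0
Operation: p NOR q
Evaluate: 0 NOR 0 = 1

1


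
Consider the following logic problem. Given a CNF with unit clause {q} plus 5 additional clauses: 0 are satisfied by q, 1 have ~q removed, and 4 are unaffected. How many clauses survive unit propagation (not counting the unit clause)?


Satisfied (removed): 0
Shortened (remain): 1
Unchanged (remain): 4
Remaining = 1 + 4 = 5

5


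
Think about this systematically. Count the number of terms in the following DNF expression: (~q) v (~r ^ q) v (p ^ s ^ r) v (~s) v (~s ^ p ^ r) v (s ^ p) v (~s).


A DNF formula is a disjunction of terms (conjunctions).
Terms are separated by v.
Counting the disjuncts: 7 terms.

7


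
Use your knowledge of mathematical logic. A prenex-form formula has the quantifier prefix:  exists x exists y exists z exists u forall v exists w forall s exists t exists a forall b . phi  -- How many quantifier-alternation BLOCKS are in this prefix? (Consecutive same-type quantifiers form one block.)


Quantifier-type sequence: E E E E A E A E E A  (A=forall, E=exists)
Group into maximal same-type runs:
  Ex4 | Ax1 | Ex1 | Ax1 | Ex2 | Ax1
Number of blocks = 6

6


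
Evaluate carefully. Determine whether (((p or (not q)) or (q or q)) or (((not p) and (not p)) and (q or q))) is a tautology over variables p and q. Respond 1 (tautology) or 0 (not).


Check all 4 assignments:
p=0, q=0: 1
p=0, q=1: 1
p=1, q=0: 1
p=1, q=1: 1
Satisfying count = 4/4.
Tautology iff count = 4: yes.

1


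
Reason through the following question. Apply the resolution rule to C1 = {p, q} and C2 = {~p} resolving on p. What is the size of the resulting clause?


Remove p from C1 and ~p from C2.
C1 remainder: {q}
C2 remainder: {}
Union (resolvent): {q}
Resolvent has 1 literal(s).

1


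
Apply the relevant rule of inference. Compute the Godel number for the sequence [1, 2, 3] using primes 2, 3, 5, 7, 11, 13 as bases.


Encode each element as an exponent of the corresponding prime:
  2^1 = 2
  3^2 = 9
  5^3 = 125
Product = 2 * 9 * 125 = 2250

2250


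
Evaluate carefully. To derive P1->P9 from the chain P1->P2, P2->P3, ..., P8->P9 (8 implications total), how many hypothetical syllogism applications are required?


With 8 implications in a chain connecting 9 propositions:
P1->P2, P2->P3, ..., P8->P9
Steps needed = (number of implications) - 1 = 8 - 1 = 7

7
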